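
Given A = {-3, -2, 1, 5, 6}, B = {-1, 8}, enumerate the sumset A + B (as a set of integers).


A + B = {a + b : a ∈ A, b ∈ B}.
Enumerate all |A|·|B| = 5·2 = 10 pairs (a, b) and collect distinct sums.
a = -3: -3+-1=-4, -3+8=5
a = -2: -2+-1=-3, -2+8=6
a = 1: 1+-1=0, 1+8=9
a = 5: 5+-1=4, 5+8=13
a = 6: 6+-1=5, 6+8=14
Collecting distinct sums: A + B = {-4, -3, 0, 4, 5, 6, 9, 13, 14}
|A + B| = 9

A + B = {-4, -3, 0, 4, 5, 6, 9, 13, 14}


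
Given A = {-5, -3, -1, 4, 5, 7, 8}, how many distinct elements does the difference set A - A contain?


A - A = {a - a' : a, a' ∈ A}; |A| = 7.
Bounds: 2|A|-1 ≤ |A - A| ≤ |A|² - |A| + 1, i.e. 13 ≤ |A - A| ≤ 43.
Note: 0 ∈ A - A always (from a - a). The set is symmetric: if d ∈ A - A then -d ∈ A - A.
Enumerate nonzero differences d = a - a' with a > a' (then include -d):
Positive differences: {1, 2, 3, 4, 5, 6, 7, 8, 9, 10, 11, 12, 13}
Full difference set: {0} ∪ (positive diffs) ∪ (negative diffs).
|A - A| = 1 + 2·13 = 27 (matches direct enumeration: 27).

|A - A| = 27


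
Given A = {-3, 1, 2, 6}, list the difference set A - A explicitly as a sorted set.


A - A = {a - a' : a, a' ∈ A}.
Compute a - a' for each ordered pair (a, a'):
a = -3: -3--3=0, -3-1=-4, -3-2=-5, -3-6=-9
a = 1: 1--3=4, 1-1=0, 1-2=-1, 1-6=-5
a = 2: 2--3=5, 2-1=1, 2-2=0, 2-6=-4
a = 6: 6--3=9, 6-1=5, 6-2=4, 6-6=0
Collecting distinct values (and noting 0 appears from a-a):
A - A = {-9, -5, -4, -1, 0, 1, 4, 5, 9}
|A - A| = 9

A - A = {-9, -5, -4, -1, 0, 1, 4, 5, 9}


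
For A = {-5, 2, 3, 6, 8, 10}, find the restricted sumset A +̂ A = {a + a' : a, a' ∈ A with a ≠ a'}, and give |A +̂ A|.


Restricted sumset: A +̂ A = {a + a' : a ∈ A, a' ∈ A, a ≠ a'}.
Equivalently, take A + A and drop any sum 2a that is achievable ONLY as a + a for a ∈ A (i.e. sums representable only with equal summands).
Enumerate pairs (a, a') with a < a' (symmetric, so each unordered pair gives one sum; this covers all a ≠ a'):
  -5 + 2 = -3
  -5 + 3 = -2
  -5 + 6 = 1
  -5 + 8 = 3
  -5 + 10 = 5
  2 + 3 = 5
  2 + 6 = 8
  2 + 8 = 10
  2 + 10 = 12
  3 + 6 = 9
  3 + 8 = 11
  3 + 10 = 13
  6 + 8 = 14
  6 + 10 = 16
  8 + 10 = 18
Collected distinct sums: {-3, -2, 1, 3, 5, 8, 9, 10, 11, 12, 13, 14, 16, 18}
|A +̂ A| = 14
(Reference bound: |A +̂ A| ≥ 2|A| - 3 for |A| ≥ 2, with |A| = 6 giving ≥ 9.)

|A +̂ A| = 14


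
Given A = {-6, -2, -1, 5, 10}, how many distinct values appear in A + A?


A + A = {a + a' : a, a' ∈ A}; |A| = 5.
General bounds: 2|A| - 1 ≤ |A + A| ≤ |A|(|A|+1)/2, i.e. 9 ≤ |A + A| ≤ 15.
Lower bound 2|A|-1 is attained iff A is an arithmetic progression.
Enumerate sums a + a' for a ≤ a' (symmetric, so this suffices):
a = -6: -6+-6=-12, -6+-2=-8, -6+-1=-7, -6+5=-1, -6+10=4
a = -2: -2+-2=-4, -2+-1=-3, -2+5=3, -2+10=8
a = -1: -1+-1=-2, -1+5=4, -1+10=9
a = 5: 5+5=10, 5+10=15
a = 10: 10+10=20
Distinct sums: {-12, -8, -7, -4, -3, -2, -1, 3, 4, 8, 9, 10, 15, 20}
|A + A| = 14

|A + A| = 14


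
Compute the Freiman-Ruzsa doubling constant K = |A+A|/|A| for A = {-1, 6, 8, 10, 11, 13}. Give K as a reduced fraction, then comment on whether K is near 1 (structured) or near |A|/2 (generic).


|A| = 6.
Compute A + A by enumerating all 36 pairs.
A + A = {-2, 5, 7, 9, 10, 12, 14, 16, 17, 18, 19, 20, 21, 22, 23, 24, 26}, so |A + A| = 17.
K = |A + A| / |A| = 17/6 (already in lowest terms) ≈ 2.8333.
Reference: AP of size 6 gives K = 11/6 ≈ 1.8333; a fully generic set of size 6 gives K ≈ 3.5000.

|A| = 6, |A + A| = 17, K = 17/6.


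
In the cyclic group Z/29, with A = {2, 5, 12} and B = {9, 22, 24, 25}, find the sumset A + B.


Work in Z/29Z: reduce every sum a + b modulo 29.
Enumerate all 12 pairs:
a = 2: 2+9=11, 2+22=24, 2+24=26, 2+25=27
a = 5: 5+9=14, 5+22=27, 5+24=0, 5+25=1
a = 12: 12+9=21, 12+22=5, 12+24=7, 12+25=8
Distinct residues collected: {0, 1, 5, 7, 8, 11, 14, 21, 24, 26, 27}
|A + B| = 11 (out of 29 total residues).

A + B = {0, 1, 5, 7, 8, 11, 14, 21, 24, 26, 27}


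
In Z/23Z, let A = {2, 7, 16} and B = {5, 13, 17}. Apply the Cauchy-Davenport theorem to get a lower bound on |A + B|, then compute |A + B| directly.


Cauchy-Davenport: |A + B| ≥ min(p, |A| + |B| - 1) for A, B nonempty in Z/pZ.
|A| = 3, |B| = 3, p = 23.
CD lower bound = min(23, 3 + 3 - 1) = min(23, 5) = 5.
Compute A + B mod 23 directly:
a = 2: 2+5=7, 2+13=15, 2+17=19
a = 7: 7+5=12, 7+13=20, 7+17=1
a = 16: 16+5=21, 16+13=6, 16+17=10
A + B = {1, 6, 7, 10, 12, 15, 19, 20, 21}, so |A + B| = 9.
Verify: 9 ≥ 5? Yes ✓.

CD lower bound = 5, actual |A + B| = 9.


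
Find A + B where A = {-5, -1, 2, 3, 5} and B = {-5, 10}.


A + B = {a + b : a ∈ A, b ∈ B}.
Enumerate all |A|·|B| = 5·2 = 10 pairs (a, b) and collect distinct sums.
a = -5: -5+-5=-10, -5+10=5
a = -1: -1+-5=-6, -1+10=9
a = 2: 2+-5=-3, 2+10=12
a = 3: 3+-5=-2, 3+10=13
a = 5: 5+-5=0, 5+10=15
Collecting distinct sums: A + B = {-10, -6, -3, -2, 0, 5, 9, 12, 13, 15}
|A + B| = 10

A + B = {-10, -6, -3, -2, 0, 5, 9, 12, 13, 15}


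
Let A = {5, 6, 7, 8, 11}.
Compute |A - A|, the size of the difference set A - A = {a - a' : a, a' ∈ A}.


A - A = {a - a' : a, a' ∈ A}; |A| = 5.
Bounds: 2|A|-1 ≤ |A - A| ≤ |A|² - |A| + 1, i.e. 9 ≤ |A - A| ≤ 21.
Note: 0 ∈ A - A always (from a - a). The set is symmetric: if d ∈ A - A then -d ∈ A - A.
Enumerate nonzero differences d = a - a' with a > a' (then include -d):
Positive differences: {1, 2, 3, 4, 5, 6}
Full difference set: {0} ∪ (positive diffs) ∪ (negative diffs).
|A - A| = 1 + 2·6 = 13 (matches direct enumeration: 13).

|A - A| = 13


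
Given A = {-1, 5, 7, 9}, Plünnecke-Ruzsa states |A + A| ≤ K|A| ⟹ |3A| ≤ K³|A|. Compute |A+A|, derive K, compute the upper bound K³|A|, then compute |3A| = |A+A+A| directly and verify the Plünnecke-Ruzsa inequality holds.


|A| = 4.
Step 1: Compute A + A by enumerating all 16 pairs.
A + A = {-2, 4, 6, 8, 10, 12, 14, 16, 18}, so |A + A| = 9.
Step 2: Doubling constant K = |A + A|/|A| = 9/4 = 9/4 ≈ 2.2500.
Step 3: Plünnecke-Ruzsa gives |3A| ≤ K³·|A| = (2.2500)³ · 4 ≈ 45.5625.
Step 4: Compute 3A = A + A + A directly by enumerating all triples (a,b,c) ∈ A³; |3A| = 14.
Step 5: Check 14 ≤ 45.5625? Yes ✓.

K = 9/4, Plünnecke-Ruzsa bound K³|A| ≈ 45.5625, |3A| = 14, inequality holds.


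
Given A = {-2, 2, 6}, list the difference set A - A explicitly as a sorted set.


A - A = {a - a' : a, a' ∈ A}.
Compute a - a' for each ordered pair (a, a'):
a = -2: -2--2=0, -2-2=-4, -2-6=-8
a = 2: 2--2=4, 2-2=0, 2-6=-4
a = 6: 6--2=8, 6-2=4, 6-6=0
Collecting distinct values (and noting 0 appears from a-a):
A - A = {-8, -4, 0, 4, 8}
|A - A| = 5

A - A = {-8, -4, 0, 4, 8}


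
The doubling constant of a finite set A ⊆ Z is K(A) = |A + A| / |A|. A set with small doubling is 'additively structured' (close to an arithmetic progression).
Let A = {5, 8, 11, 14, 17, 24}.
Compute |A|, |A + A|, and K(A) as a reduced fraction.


|A| = 6.
Compute A + A by enumerating all 36 pairs.
A + A = {10, 13, 16, 19, 22, 25, 28, 29, 31, 32, 34, 35, 38, 41, 48}, so |A + A| = 15.
K = |A + A| / |A| = 15/6 = 5/2 ≈ 2.5000.
Reference: AP of size 6 gives K = 11/6 ≈ 1.8333; a fully generic set of size 6 gives K ≈ 3.5000.

|A| = 6, |A + A| = 15, K = 15/6 = 5/2.


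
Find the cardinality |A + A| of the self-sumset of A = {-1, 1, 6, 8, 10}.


A + A = {a + a' : a, a' ∈ A}; |A| = 5.
General bounds: 2|A| - 1 ≤ |A + A| ≤ |A|(|A|+1)/2, i.e. 9 ≤ |A + A| ≤ 15.
Lower bound 2|A|-1 is attained iff A is an arithmetic progression.
Enumerate sums a + a' for a ≤ a' (symmetric, so this suffices):
a = -1: -1+-1=-2, -1+1=0, -1+6=5, -1+8=7, -1+10=9
a = 1: 1+1=2, 1+6=7, 1+8=9, 1+10=11
a = 6: 6+6=12, 6+8=14, 6+10=16
a = 8: 8+8=16, 8+10=18
a = 10: 10+10=20
Distinct sums: {-2, 0, 2, 5, 7, 9, 11, 12, 14, 16, 18, 20}
|A + A| = 12

|A + A| = 12


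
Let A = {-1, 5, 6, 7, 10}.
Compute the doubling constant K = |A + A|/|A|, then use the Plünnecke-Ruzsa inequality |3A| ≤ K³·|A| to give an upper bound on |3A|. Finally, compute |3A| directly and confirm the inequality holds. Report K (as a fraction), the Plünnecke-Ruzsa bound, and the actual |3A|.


|A| = 5.
Step 1: Compute A + A by enumerating all 25 pairs.
A + A = {-2, 4, 5, 6, 9, 10, 11, 12, 13, 14, 15, 16, 17, 20}, so |A + A| = 14.
Step 2: Doubling constant K = |A + A|/|A| = 14/5 = 14/5 ≈ 2.8000.
Step 3: Plünnecke-Ruzsa gives |3A| ≤ K³·|A| = (2.8000)³ · 5 ≈ 109.7600.
Step 4: Compute 3A = A + A + A directly by enumerating all triples (a,b,c) ∈ A³; |3A| = 25.
Step 5: Check 25 ≤ 109.7600? Yes ✓.

K = 14/5, Plünnecke-Ruzsa bound K³|A| ≈ 109.7600, |3A| = 25, inequality holds.


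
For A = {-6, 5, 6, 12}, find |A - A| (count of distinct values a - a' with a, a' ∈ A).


A - A = {a - a' : a, a' ∈ A}; |A| = 4.
Bounds: 2|A|-1 ≤ |A - A| ≤ |A|² - |A| + 1, i.e. 7 ≤ |A - A| ≤ 13.
Note: 0 ∈ A - A always (from a - a). The set is symmetric: if d ∈ A - A then -d ∈ A - A.
Enumerate nonzero differences d = a - a' with a > a' (then include -d):
Positive differences: {1, 6, 7, 11, 12, 18}
Full difference set: {0} ∪ (positive diffs) ∪ (negative diffs).
|A - A| = 1 + 2·6 = 13 (matches direct enumeration: 13).

|A - A| = 13


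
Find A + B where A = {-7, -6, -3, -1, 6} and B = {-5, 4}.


A + B = {a + b : a ∈ A, b ∈ B}.
Enumerate all |A|·|B| = 5·2 = 10 pairs (a, b) and collect distinct sums.
a = -7: -7+-5=-12, -7+4=-3
a = -6: -6+-5=-11, -6+4=-2
a = -3: -3+-5=-8, -3+4=1
a = -1: -1+-5=-6, -1+4=3
a = 6: 6+-5=1, 6+4=10
Collecting distinct sums: A + B = {-12, -11, -8, -6, -3, -2, 1, 3, 10}
|A + B| = 9

A + B = {-12, -11, -8, -6, -3, -2, 1, 3, 10}


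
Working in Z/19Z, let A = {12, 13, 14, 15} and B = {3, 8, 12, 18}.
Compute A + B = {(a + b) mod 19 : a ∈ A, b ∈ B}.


Work in Z/19Z: reduce every sum a + b modulo 19.
Enumerate all 16 pairs:
a = 12: 12+3=15, 12+8=1, 12+12=5, 12+18=11
a = 13: 13+3=16, 13+8=2, 13+12=6, 13+18=12
a = 14: 14+3=17, 14+8=3, 14+12=7, 14+18=13
a = 15: 15+3=18, 15+8=4, 15+12=8, 15+18=14
Distinct residues collected: {1, 2, 3, 4, 5, 6, 7, 8, 11, 12, 13, 14, 15, 16, 17, 18}
|A + B| = 16 (out of 19 total residues).

A + B = {1, 2, 3, 4, 5, 6, 7, 8, 11, 12, 13, 14, 15, 16, 17, 18}


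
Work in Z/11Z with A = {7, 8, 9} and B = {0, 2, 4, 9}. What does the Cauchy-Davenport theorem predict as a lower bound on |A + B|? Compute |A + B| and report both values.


Cauchy-Davenport: |A + B| ≥ min(p, |A| + |B| - 1) for A, B nonempty in Z/pZ.
|A| = 3, |B| = 4, p = 11.
CD lower bound = min(11, 3 + 4 - 1) = min(11, 6) = 6.
Compute A + B mod 11 directly:
a = 7: 7+0=7, 7+2=9, 7+4=0, 7+9=5
a = 8: 8+0=8, 8+2=10, 8+4=1, 8+9=6
a = 9: 9+0=9, 9+2=0, 9+4=2, 9+9=7
A + B = {0, 1, 2, 5, 6, 7, 8, 9, 10}, so |A + B| = 9.
Verify: 9 ≥ 6? Yes ✓.

CD lower bound = 6, actual |A + B| = 9.


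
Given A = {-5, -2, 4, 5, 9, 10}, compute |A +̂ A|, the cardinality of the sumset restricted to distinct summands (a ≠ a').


Restricted sumset: A +̂ A = {a + a' : a ∈ A, a' ∈ A, a ≠ a'}.
Equivalently, take A + A and drop any sum 2a that is achievable ONLY as a + a for a ∈ A (i.e. sums representable only with equal summands).
Enumerate pairs (a, a') with a < a' (symmetric, so each unordered pair gives one sum; this covers all a ≠ a'):
  -5 + -2 = -7
  -5 + 4 = -1
  -5 + 5 = 0
  -5 + 9 = 4
  -5 + 10 = 5
  -2 + 4 = 2
  -2 + 5 = 3
  -2 + 9 = 7
  -2 + 10 = 8
  4 + 5 = 9
  4 + 9 = 13
  4 + 10 = 14
  5 + 9 = 14
  5 + 10 = 15
  9 + 10 = 19
Collected distinct sums: {-7, -1, 0, 2, 3, 4, 5, 7, 8, 9, 13, 14, 15, 19}
|A +̂ A| = 14
(Reference bound: |A +̂ A| ≥ 2|A| - 3 for |A| ≥ 2, with |A| = 6 giving ≥ 9.)

|A +̂ A| = 14


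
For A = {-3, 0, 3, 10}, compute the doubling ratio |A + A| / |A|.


|A| = 4.
Compute A + A by enumerating all 16 pairs.
A + A = {-6, -3, 0, 3, 6, 7, 10, 13, 20}, so |A + A| = 9.
K = |A + A| / |A| = 9/4 (already in lowest terms) ≈ 2.2500.
Reference: AP of size 4 gives K = 7/4 ≈ 1.7500; a fully generic set of size 4 gives K ≈ 2.5000.

|A| = 4, |A + A| = 9, K = 9/4.


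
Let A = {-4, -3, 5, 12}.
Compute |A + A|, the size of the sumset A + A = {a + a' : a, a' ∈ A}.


A + A = {a + a' : a, a' ∈ A}; |A| = 4.
General bounds: 2|A| - 1 ≤ |A + A| ≤ |A|(|A|+1)/2, i.e. 7 ≤ |A + A| ≤ 10.
Lower bound 2|A|-1 is attained iff A is an arithmetic progression.
Enumerate sums a + a' for a ≤ a' (symmetric, so this suffices):
a = -4: -4+-4=-8, -4+-3=-7, -4+5=1, -4+12=8
a = -3: -3+-3=-6, -3+5=2, -3+12=9
a = 5: 5+5=10, 5+12=17
a = 12: 12+12=24
Distinct sums: {-8, -7, -6, 1, 2, 8, 9, 10, 17, 24}
|A + A| = 10

|A + A| = 10


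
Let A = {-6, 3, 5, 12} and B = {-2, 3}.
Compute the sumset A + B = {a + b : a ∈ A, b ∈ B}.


A + B = {a + b : a ∈ A, b ∈ B}.
Enumerate all |A|·|B| = 4·2 = 8 pairs (a, b) and collect distinct sums.
a = -6: -6+-2=-8, -6+3=-3
a = 3: 3+-2=1, 3+3=6
a = 5: 5+-2=3, 5+3=8
a = 12: 12+-2=10, 12+3=15
Collecting distinct sums: A + B = {-8, -3, 1, 3, 6, 8, 10, 15}
|A + B| = 8

A + B = {-8, -3, 1, 3, 6, 8, 10, 15}


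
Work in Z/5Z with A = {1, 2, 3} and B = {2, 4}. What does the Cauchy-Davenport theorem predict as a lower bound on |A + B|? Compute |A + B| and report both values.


Cauchy-Davenport: |A + B| ≥ min(p, |A| + |B| - 1) for A, B nonempty in Z/pZ.
|A| = 3, |B| = 2, p = 5.
CD lower bound = min(5, 3 + 2 - 1) = min(5, 4) = 4.
Compute A + B mod 5 directly:
a = 1: 1+2=3, 1+4=0
a = 2: 2+2=4, 2+4=1
a = 3: 3+2=0, 3+4=2
A + B = {0, 1, 2, 3, 4}, so |A + B| = 5.
Verify: 5 ≥ 4? Yes ✓.

CD lower bound = 4, actual |A + B| = 5.


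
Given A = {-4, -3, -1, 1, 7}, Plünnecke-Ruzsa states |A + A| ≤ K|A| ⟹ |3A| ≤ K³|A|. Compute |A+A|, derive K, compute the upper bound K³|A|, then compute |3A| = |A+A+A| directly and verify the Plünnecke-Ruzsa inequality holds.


|A| = 5.
Step 1: Compute A + A by enumerating all 25 pairs.
A + A = {-8, -7, -6, -5, -4, -3, -2, 0, 2, 3, 4, 6, 8, 14}, so |A + A| = 14.
Step 2: Doubling constant K = |A + A|/|A| = 14/5 = 14/5 ≈ 2.8000.
Step 3: Plünnecke-Ruzsa gives |3A| ≤ K³·|A| = (2.8000)³ · 5 ≈ 109.7600.
Step 4: Compute 3A = A + A + A directly by enumerating all triples (a,b,c) ∈ A³; |3A| = 25.
Step 5: Check 25 ≤ 109.7600? Yes ✓.

K = 14/5, Plünnecke-Ruzsa bound K³|A| ≈ 109.7600, |3A| = 25, inequality holds.


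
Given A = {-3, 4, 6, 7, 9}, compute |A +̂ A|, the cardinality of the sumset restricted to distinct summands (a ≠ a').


Restricted sumset: A +̂ A = {a + a' : a ∈ A, a' ∈ A, a ≠ a'}.
Equivalently, take A + A and drop any sum 2a that is achievable ONLY as a + a for a ∈ A (i.e. sums representable only with equal summands).
Enumerate pairs (a, a') with a < a' (symmetric, so each unordered pair gives one sum; this covers all a ≠ a'):
  -3 + 4 = 1
  -3 + 6 = 3
  -3 + 7 = 4
  -3 + 9 = 6
  4 + 6 = 10
  4 + 7 = 11
  4 + 9 = 13
  6 + 7 = 13
  6 + 9 = 15
  7 + 9 = 16
Collected distinct sums: {1, 3, 4, 6, 10, 11, 13, 15, 16}
|A +̂ A| = 9
(Reference bound: |A +̂ A| ≥ 2|A| - 3 for |A| ≥ 2, with |A| = 5 giving ≥ 7.)

|A +̂ A| = 9


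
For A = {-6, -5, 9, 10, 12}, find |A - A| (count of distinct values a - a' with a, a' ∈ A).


A - A = {a - a' : a, a' ∈ A}; |A| = 5.
Bounds: 2|A|-1 ≤ |A - A| ≤ |A|² - |A| + 1, i.e. 9 ≤ |A - A| ≤ 21.
Note: 0 ∈ A - A always (from a - a). The set is symmetric: if d ∈ A - A then -d ∈ A - A.
Enumerate nonzero differences d = a - a' with a > a' (then include -d):
Positive differences: {1, 2, 3, 14, 15, 16, 17, 18}
Full difference set: {0} ∪ (positive diffs) ∪ (negative diffs).
|A - A| = 1 + 2·8 = 17 (matches direct enumeration: 17).

|A - A| = 17


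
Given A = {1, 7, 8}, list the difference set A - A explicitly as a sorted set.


A - A = {a - a' : a, a' ∈ A}.
Compute a - a' for each ordered pair (a, a'):
a = 1: 1-1=0, 1-7=-6, 1-8=-7
a = 7: 7-1=6, 7-7=0, 7-8=-1
a = 8: 8-1=7, 8-7=1, 8-8=0
Collecting distinct values (and noting 0 appears from a-a):
A - A = {-7, -6, -1, 0, 1, 6, 7}
|A - A| = 7

A - A = {-7, -6, -1, 0, 1, 6, 7}


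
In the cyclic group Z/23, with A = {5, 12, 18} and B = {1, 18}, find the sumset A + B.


Work in Z/23Z: reduce every sum a + b modulo 23.
Enumerate all 6 pairs:
a = 5: 5+1=6, 5+18=0
a = 12: 12+1=13, 12+18=7
a = 18: 18+1=19, 18+18=13
Distinct residues collected: {0, 6, 7, 13, 19}
|A + B| = 5 (out of 23 total residues).

A + B = {0, 6, 7, 13, 19}


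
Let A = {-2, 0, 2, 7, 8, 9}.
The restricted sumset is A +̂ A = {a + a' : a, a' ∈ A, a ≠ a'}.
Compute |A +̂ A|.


Restricted sumset: A +̂ A = {a + a' : a ∈ A, a' ∈ A, a ≠ a'}.
Equivalently, take A + A and drop any sum 2a that is achievable ONLY as a + a for a ∈ A (i.e. sums representable only with equal summands).
Enumerate pairs (a, a') with a < a' (symmetric, so each unordered pair gives one sum; this covers all a ≠ a'):
  -2 + 0 = -2
  -2 + 2 = 0
  -2 + 7 = 5
  -2 + 8 = 6
  -2 + 9 = 7
  0 + 2 = 2
  0 + 7 = 7
  0 + 8 = 8
  0 + 9 = 9
  2 + 7 = 9
  2 + 8 = 10
  2 + 9 = 11
  7 + 8 = 15
  7 + 9 = 16
  8 + 9 = 17
Collected distinct sums: {-2, 0, 2, 5, 6, 7, 8, 9, 10, 11, 15, 16, 17}
|A +̂ A| = 13
(Reference bound: |A +̂ A| ≥ 2|A| - 3 for |A| ≥ 2, with |A| = 6 giving ≥ 9.)

|A +̂ A| = 13


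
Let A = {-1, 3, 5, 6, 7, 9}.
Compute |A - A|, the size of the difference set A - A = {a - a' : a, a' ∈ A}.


A - A = {a - a' : a, a' ∈ A}; |A| = 6.
Bounds: 2|A|-1 ≤ |A - A| ≤ |A|² - |A| + 1, i.e. 11 ≤ |A - A| ≤ 31.
Note: 0 ∈ A - A always (from a - a). The set is symmetric: if d ∈ A - A then -d ∈ A - A.
Enumerate nonzero differences d = a - a' with a > a' (then include -d):
Positive differences: {1, 2, 3, 4, 6, 7, 8, 10}
Full difference set: {0} ∪ (positive diffs) ∪ (negative diffs).
|A - A| = 1 + 2·8 = 17 (matches direct enumeration: 17).

|A - A| = 17


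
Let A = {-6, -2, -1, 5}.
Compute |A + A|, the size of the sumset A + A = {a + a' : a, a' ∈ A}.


A + A = {a + a' : a, a' ∈ A}; |A| = 4.
General bounds: 2|A| - 1 ≤ |A + A| ≤ |A|(|A|+1)/2, i.e. 7 ≤ |A + A| ≤ 10.
Lower bound 2|A|-1 is attained iff A is an arithmetic progression.
Enumerate sums a + a' for a ≤ a' (symmetric, so this suffices):
a = -6: -6+-6=-12, -6+-2=-8, -6+-1=-7, -6+5=-1
a = -2: -2+-2=-4, -2+-1=-3, -2+5=3
a = -1: -1+-1=-2, -1+5=4
a = 5: 5+5=10
Distinct sums: {-12, -8, -7, -4, -3, -2, -1, 3, 4, 10}
|A + A| = 10

|A + A| = 10


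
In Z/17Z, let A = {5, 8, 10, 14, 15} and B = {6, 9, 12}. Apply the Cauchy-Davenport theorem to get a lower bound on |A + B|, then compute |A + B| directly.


Cauchy-Davenport: |A + B| ≥ min(p, |A| + |B| - 1) for A, B nonempty in Z/pZ.
|A| = 5, |B| = 3, p = 17.
CD lower bound = min(17, 5 + 3 - 1) = min(17, 7) = 7.
Compute A + B mod 17 directly:
a = 5: 5+6=11, 5+9=14, 5+12=0
a = 8: 8+6=14, 8+9=0, 8+12=3
a = 10: 10+6=16, 10+9=2, 10+12=5
a = 14: 14+6=3, 14+9=6, 14+12=9
a = 15: 15+6=4, 15+9=7, 15+12=10
A + B = {0, 2, 3, 4, 5, 6, 7, 9, 10, 11, 14, 16}, so |A + B| = 12.
Verify: 12 ≥ 7? Yes ✓.

CD lower bound = 7, actual |A + B| = 12.


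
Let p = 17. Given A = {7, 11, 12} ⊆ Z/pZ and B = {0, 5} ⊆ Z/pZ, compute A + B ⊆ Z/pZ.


Work in Z/17Z: reduce every sum a + b modulo 17.
Enumerate all 6 pairs:
a = 7: 7+0=7, 7+5=12
a = 11: 11+0=11, 11+5=16
a = 12: 12+0=12, 12+5=0
Distinct residues collected: {0, 7, 11, 12, 16}
|A + B| = 5 (out of 17 total residues).

A + B = {0, 7, 11, 12, 16}


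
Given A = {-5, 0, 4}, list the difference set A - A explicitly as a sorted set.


A - A = {a - a' : a, a' ∈ A}.
Compute a - a' for each ordered pair (a, a'):
a = -5: -5--5=0, -5-0=-5, -5-4=-9
a = 0: 0--5=5, 0-0=0, 0-4=-4
a = 4: 4--5=9, 4-0=4, 4-4=0
Collecting distinct values (and noting 0 appears from a-a):
A - A = {-9, -5, -4, 0, 4, 5, 9}
|A - A| = 7

A - A = {-9, -5, -4, 0, 4, 5, 9}


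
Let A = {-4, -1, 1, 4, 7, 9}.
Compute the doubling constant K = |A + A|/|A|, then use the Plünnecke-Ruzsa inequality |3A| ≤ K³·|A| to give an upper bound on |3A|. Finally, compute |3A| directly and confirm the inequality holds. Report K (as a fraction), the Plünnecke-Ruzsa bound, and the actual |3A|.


|A| = 6.
Step 1: Compute A + A by enumerating all 36 pairs.
A + A = {-8, -5, -3, -2, 0, 2, 3, 5, 6, 8, 10, 11, 13, 14, 16, 18}, so |A + A| = 16.
Step 2: Doubling constant K = |A + A|/|A| = 16/6 = 16/6 ≈ 2.6667.
Step 3: Plünnecke-Ruzsa gives |3A| ≤ K³·|A| = (2.6667)³ · 6 ≈ 113.7778.
Step 4: Compute 3A = A + A + A directly by enumerating all triples (a,b,c) ∈ A³; |3A| = 31.
Step 5: Check 31 ≤ 113.7778? Yes ✓.

K = 16/6, Plünnecke-Ruzsa bound K³|A| ≈ 113.7778, |3A| = 31, inequality holds.


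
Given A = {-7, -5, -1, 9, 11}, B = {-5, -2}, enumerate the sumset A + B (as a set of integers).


A + B = {a + b : a ∈ A, b ∈ B}.
Enumerate all |A|·|B| = 5·2 = 10 pairs (a, b) and collect distinct sums.
a = -7: -7+-5=-12, -7+-2=-9
a = -5: -5+-5=-10, -5+-2=-7
a = -1: -1+-5=-6, -1+-2=-3
a = 9: 9+-5=4, 9+-2=7
a = 11: 11+-5=6, 11+-2=9
Collecting distinct sums: A + B = {-12, -10, -9, -7, -6, -3, 4, 6, 7, 9}
|A + B| = 10

A + B = {-12, -10, -9, -7, -6, -3, 4, 6, 7, 9}


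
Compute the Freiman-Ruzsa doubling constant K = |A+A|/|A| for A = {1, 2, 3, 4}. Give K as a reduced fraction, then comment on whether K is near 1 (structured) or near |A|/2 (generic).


|A| = 4.
Compute A + A by enumerating all 16 pairs.
A + A = {2, 3, 4, 5, 6, 7, 8}, so |A + A| = 7.
K = |A + A| / |A| = 7/4 (already in lowest terms) ≈ 1.7500.
Reference: AP of size 4 gives K = 7/4 ≈ 1.7500; a fully generic set of size 4 gives K ≈ 2.5000.

|A| = 4, |A + A| = 7, K = 7/4.


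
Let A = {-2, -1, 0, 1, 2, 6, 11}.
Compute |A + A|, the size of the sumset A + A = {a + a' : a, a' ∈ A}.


A + A = {a + a' : a, a' ∈ A}; |A| = 7.
General bounds: 2|A| - 1 ≤ |A + A| ≤ |A|(|A|+1)/2, i.e. 13 ≤ |A + A| ≤ 28.
Lower bound 2|A|-1 is attained iff A is an arithmetic progression.
Enumerate sums a + a' for a ≤ a' (symmetric, so this suffices):
a = -2: -2+-2=-4, -2+-1=-3, -2+0=-2, -2+1=-1, -2+2=0, -2+6=4, -2+11=9
a = -1: -1+-1=-2, -1+0=-1, -1+1=0, -1+2=1, -1+6=5, -1+11=10
a = 0: 0+0=0, 0+1=1, 0+2=2, 0+6=6, 0+11=11
a = 1: 1+1=2, 1+2=3, 1+6=7, 1+11=12
a = 2: 2+2=4, 2+6=8, 2+11=13
a = 6: 6+6=12, 6+11=17
a = 11: 11+11=22
Distinct sums: {-4, -3, -2, -1, 0, 1, 2, 3, 4, 5, 6, 7, 8, 9, 10, 11, 12, 13, 17, 22}
|A + A| = 20

|A + A| = 20


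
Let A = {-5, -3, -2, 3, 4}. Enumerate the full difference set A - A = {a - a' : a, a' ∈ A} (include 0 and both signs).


A - A = {a - a' : a, a' ∈ A}.
Compute a - a' for each ordered pair (a, a'):
a = -5: -5--5=0, -5--3=-2, -5--2=-3, -5-3=-8, -5-4=-9
a = -3: -3--5=2, -3--3=0, -3--2=-1, -3-3=-6, -3-4=-7
a = -2: -2--5=3, -2--3=1, -2--2=0, -2-3=-5, -2-4=-6
a = 3: 3--5=8, 3--3=6, 3--2=5, 3-3=0, 3-4=-1
a = 4: 4--5=9, 4--3=7, 4--2=6, 4-3=1, 4-4=0
Collecting distinct values (and noting 0 appears from a-a):
A - A = {-9, -8, -7, -6, -5, -3, -2, -1, 0, 1, 2, 3, 5, 6, 7, 8, 9}
|A - A| = 17

A - A = {-9, -8, -7, -6, -5, -3, -2, -1, 0, 1, 2, 3, 5, 6, 7, 8, 9}


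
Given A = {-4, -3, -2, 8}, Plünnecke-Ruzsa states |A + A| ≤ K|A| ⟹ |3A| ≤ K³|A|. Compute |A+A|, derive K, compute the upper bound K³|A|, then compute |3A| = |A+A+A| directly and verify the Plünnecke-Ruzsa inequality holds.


|A| = 4.
Step 1: Compute A + A by enumerating all 16 pairs.
A + A = {-8, -7, -6, -5, -4, 4, 5, 6, 16}, so |A + A| = 9.
Step 2: Doubling constant K = |A + A|/|A| = 9/4 = 9/4 ≈ 2.2500.
Step 3: Plünnecke-Ruzsa gives |3A| ≤ K³·|A| = (2.2500)³ · 4 ≈ 45.5625.
Step 4: Compute 3A = A + A + A directly by enumerating all triples (a,b,c) ∈ A³; |3A| = 16.
Step 5: Check 16 ≤ 45.5625? Yes ✓.

K = 9/4, Plünnecke-Ruzsa bound K³|A| ≈ 45.5625, |3A| = 16, inequality holds.


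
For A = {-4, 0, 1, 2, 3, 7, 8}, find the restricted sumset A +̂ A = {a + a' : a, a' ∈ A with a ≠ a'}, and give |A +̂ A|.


Restricted sumset: A +̂ A = {a + a' : a ∈ A, a' ∈ A, a ≠ a'}.
Equivalently, take A + A and drop any sum 2a that is achievable ONLY as a + a for a ∈ A (i.e. sums representable only with equal summands).
Enumerate pairs (a, a') with a < a' (symmetric, so each unordered pair gives one sum; this covers all a ≠ a'):
  -4 + 0 = -4
  -4 + 1 = -3
  -4 + 2 = -2
  -4 + 3 = -1
  -4 + 7 = 3
  -4 + 8 = 4
  0 + 1 = 1
  0 + 2 = 2
  0 + 3 = 3
  0 + 7 = 7
  0 + 8 = 8
  1 + 2 = 3
  1 + 3 = 4
  1 + 7 = 8
  1 + 8 = 9
  2 + 3 = 5
  2 + 7 = 9
  2 + 8 = 10
  3 + 7 = 10
  3 + 8 = 11
  7 + 8 = 15
Collected distinct sums: {-4, -3, -2, -1, 1, 2, 3, 4, 5, 7, 8, 9, 10, 11, 15}
|A +̂ A| = 15
(Reference bound: |A +̂ A| ≥ 2|A| - 3 for |A| ≥ 2, with |A| = 7 giving ≥ 11.)

|A +̂ A| = 15


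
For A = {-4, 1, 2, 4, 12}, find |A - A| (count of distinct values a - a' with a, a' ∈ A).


A - A = {a - a' : a, a' ∈ A}; |A| = 5.
Bounds: 2|A|-1 ≤ |A - A| ≤ |A|² - |A| + 1, i.e. 9 ≤ |A - A| ≤ 21.
Note: 0 ∈ A - A always (from a - a). The set is symmetric: if d ∈ A - A then -d ∈ A - A.
Enumerate nonzero differences d = a - a' with a > a' (then include -d):
Positive differences: {1, 2, 3, 5, 6, 8, 10, 11, 16}
Full difference set: {0} ∪ (positive diffs) ∪ (negative diffs).
|A - A| = 1 + 2·9 = 19 (matches direct enumeration: 19).

|A - A| = 19


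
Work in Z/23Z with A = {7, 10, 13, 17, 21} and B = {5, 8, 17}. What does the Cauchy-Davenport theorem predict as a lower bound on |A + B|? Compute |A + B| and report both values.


Cauchy-Davenport: |A + B| ≥ min(p, |A| + |B| - 1) for A, B nonempty in Z/pZ.
|A| = 5, |B| = 3, p = 23.
CD lower bound = min(23, 5 + 3 - 1) = min(23, 7) = 7.
Compute A + B mod 23 directly:
a = 7: 7+5=12, 7+8=15, 7+17=1
a = 10: 10+5=15, 10+8=18, 10+17=4
a = 13: 13+5=18, 13+8=21, 13+17=7
a = 17: 17+5=22, 17+8=2, 17+17=11
a = 21: 21+5=3, 21+8=6, 21+17=15
A + B = {1, 2, 3, 4, 6, 7, 11, 12, 15, 18, 21, 22}, so |A + B| = 12.
Verify: 12 ≥ 7? Yes ✓.

CD lower bound = 7, actual |A + B| = 12.


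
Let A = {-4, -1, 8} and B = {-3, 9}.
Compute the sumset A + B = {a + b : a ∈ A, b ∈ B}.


A + B = {a + b : a ∈ A, b ∈ B}.
Enumerate all |A|·|B| = 3·2 = 6 pairs (a, b) and collect distinct sums.
a = -4: -4+-3=-7, -4+9=5
a = -1: -1+-3=-4, -1+9=8
a = 8: 8+-3=5, 8+9=17
Collecting distinct sums: A + B = {-7, -4, 5, 8, 17}
|A + B| = 5

A + B = {-7, -4, 5, 8, 17}


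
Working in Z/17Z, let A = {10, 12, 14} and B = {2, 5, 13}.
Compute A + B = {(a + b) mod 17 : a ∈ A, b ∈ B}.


Work in Z/17Z: reduce every sum a + b modulo 17.
Enumerate all 9 pairs:
a = 10: 10+2=12, 10+5=15, 10+13=6
a = 12: 12+2=14, 12+5=0, 12+13=8
a = 14: 14+2=16, 14+5=2, 14+13=10
Distinct residues collected: {0, 2, 6, 8, 10, 12, 14, 15, 16}
|A + B| = 9 (out of 17 total residues).

A + B = {0, 2, 6, 8, 10, 12, 14, 15, 16}


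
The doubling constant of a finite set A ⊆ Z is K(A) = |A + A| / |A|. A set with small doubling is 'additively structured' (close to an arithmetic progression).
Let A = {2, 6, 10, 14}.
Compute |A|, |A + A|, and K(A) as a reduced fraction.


|A| = 4.
Compute A + A by enumerating all 16 pairs.
A + A = {4, 8, 12, 16, 20, 24, 28}, so |A + A| = 7.
K = |A + A| / |A| = 7/4 (already in lowest terms) ≈ 1.7500.
Reference: AP of size 4 gives K = 7/4 ≈ 1.7500; a fully generic set of size 4 gives K ≈ 2.5000.

|A| = 4, |A + A| = 7, K = 7/4.


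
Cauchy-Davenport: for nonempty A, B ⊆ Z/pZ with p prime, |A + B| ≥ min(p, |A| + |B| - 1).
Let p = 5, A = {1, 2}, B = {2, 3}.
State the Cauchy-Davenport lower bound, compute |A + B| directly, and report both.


Cauchy-Davenport: |A + B| ≥ min(p, |A| + |B| - 1) for A, B nonempty in Z/pZ.
|A| = 2, |B| = 2, p = 5.
CD lower bound = min(5, 2 + 2 - 1) = min(5, 3) = 3.
Compute A + B mod 5 directly:
a = 1: 1+2=3, 1+3=4
a = 2: 2+2=4, 2+3=0
A + B = {0, 3, 4}, so |A + B| = 3.
Verify: 3 ≥ 3? Yes ✓.

CD lower bound = 3, actual |A + B| = 3.


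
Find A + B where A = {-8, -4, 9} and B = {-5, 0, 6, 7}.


A + B = {a + b : a ∈ A, b ∈ B}.
Enumerate all |A|·|B| = 3·4 = 12 pairs (a, b) and collect distinct sums.
a = -8: -8+-5=-13, -8+0=-8, -8+6=-2, -8+7=-1
a = -4: -4+-5=-9, -4+0=-4, -4+6=2, -4+7=3
a = 9: 9+-5=4, 9+0=9, 9+6=15, 9+7=16
Collecting distinct sums: A + B = {-13, -9, -8, -4, -2, -1, 2, 3, 4, 9, 15, 16}
|A + B| = 12

A + B = {-13, -9, -8, -4, -2, -1, 2, 3, 4, 9, 15, 16}


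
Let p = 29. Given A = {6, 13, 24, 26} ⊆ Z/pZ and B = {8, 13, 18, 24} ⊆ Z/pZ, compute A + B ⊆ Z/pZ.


Work in Z/29Z: reduce every sum a + b modulo 29.
Enumerate all 16 pairs:
a = 6: 6+8=14, 6+13=19, 6+18=24, 6+24=1
a = 13: 13+8=21, 13+13=26, 13+18=2, 13+24=8
a = 24: 24+8=3, 24+13=8, 24+18=13, 24+24=19
a = 26: 26+8=5, 26+13=10, 26+18=15, 26+24=21
Distinct residues collected: {1, 2, 3, 5, 8, 10, 13, 14, 15, 19, 21, 24, 26}
|A + B| = 13 (out of 29 total residues).

A + B = {1, 2, 3, 5, 8, 10, 13, 14, 15, 19, 21, 24, 26}


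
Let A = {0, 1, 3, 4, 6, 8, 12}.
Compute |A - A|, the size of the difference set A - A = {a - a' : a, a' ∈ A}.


A - A = {a - a' : a, a' ∈ A}; |A| = 7.
Bounds: 2|A|-1 ≤ |A - A| ≤ |A|² - |A| + 1, i.e. 13 ≤ |A - A| ≤ 43.
Note: 0 ∈ A - A always (from a - a). The set is symmetric: if d ∈ A - A then -d ∈ A - A.
Enumerate nonzero differences d = a - a' with a > a' (then include -d):
Positive differences: {1, 2, 3, 4, 5, 6, 7, 8, 9, 11, 12}
Full difference set: {0} ∪ (positive diffs) ∪ (negative diffs).
|A - A| = 1 + 2·11 = 23 (matches direct enumeration: 23).

|A - A| = 23


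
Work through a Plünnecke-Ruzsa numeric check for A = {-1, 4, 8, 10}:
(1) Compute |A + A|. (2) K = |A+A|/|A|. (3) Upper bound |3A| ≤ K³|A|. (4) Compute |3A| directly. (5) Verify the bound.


|A| = 4.
Step 1: Compute A + A by enumerating all 16 pairs.
A + A = {-2, 3, 7, 8, 9, 12, 14, 16, 18, 20}, so |A + A| = 10.
Step 2: Doubling constant K = |A + A|/|A| = 10/4 = 10/4 ≈ 2.5000.
Step 3: Plünnecke-Ruzsa gives |3A| ≤ K³·|A| = (2.5000)³ · 4 ≈ 62.5000.
Step 4: Compute 3A = A + A + A directly by enumerating all triples (a,b,c) ∈ A³; |3A| = 19.
Step 5: Check 19 ≤ 62.5000? Yes ✓.

K = 10/4, Plünnecke-Ruzsa bound K³|A| ≈ 62.5000, |3A| = 19, inequality holds.


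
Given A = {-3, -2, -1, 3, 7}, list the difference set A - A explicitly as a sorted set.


A - A = {a - a' : a, a' ∈ A}.
Compute a - a' for each ordered pair (a, a'):
a = -3: -3--3=0, -3--2=-1, -3--1=-2, -3-3=-6, -3-7=-10
a = -2: -2--3=1, -2--2=0, -2--1=-1, -2-3=-5, -2-7=-9
a = -1: -1--3=2, -1--2=1, -1--1=0, -1-3=-4, -1-7=-8
a = 3: 3--3=6, 3--2=5, 3--1=4, 3-3=0, 3-7=-4
a = 7: 7--3=10, 7--2=9, 7--1=8, 7-3=4, 7-7=0
Collecting distinct values (and noting 0 appears from a-a):
A - A = {-10, -9, -8, -6, -5, -4, -2, -1, 0, 1, 2, 4, 5, 6, 8, 9, 10}
|A - A| = 17

A - A = {-10, -9, -8, -6, -5, -4, -2, -1, 0, 1, 2, 4, 5, 6, 8, 9, 10}


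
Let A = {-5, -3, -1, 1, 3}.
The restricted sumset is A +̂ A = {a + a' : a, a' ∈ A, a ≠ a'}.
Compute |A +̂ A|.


Restricted sumset: A +̂ A = {a + a' : a ∈ A, a' ∈ A, a ≠ a'}.
Equivalently, take A + A and drop any sum 2a that is achievable ONLY as a + a for a ∈ A (i.e. sums representable only with equal summands).
Enumerate pairs (a, a') with a < a' (symmetric, so each unordered pair gives one sum; this covers all a ≠ a'):
  -5 + -3 = -8
  -5 + -1 = -6
  -5 + 1 = -4
  -5 + 3 = -2
  -3 + -1 = -4
  -3 + 1 = -2
  -3 + 3 = 0
  -1 + 1 = 0
  -1 + 3 = 2
  1 + 3 = 4
Collected distinct sums: {-8, -6, -4, -2, 0, 2, 4}
|A +̂ A| = 7
(Reference bound: |A +̂ A| ≥ 2|A| - 3 for |A| ≥ 2, with |A| = 5 giving ≥ 7.)

|A +̂ A| = 7


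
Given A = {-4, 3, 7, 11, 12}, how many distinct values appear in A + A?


A + A = {a + a' : a, a' ∈ A}; |A| = 5.
General bounds: 2|A| - 1 ≤ |A + A| ≤ |A|(|A|+1)/2, i.e. 9 ≤ |A + A| ≤ 15.
Lower bound 2|A|-1 is attained iff A is an arithmetic progression.
Enumerate sums a + a' for a ≤ a' (symmetric, so this suffices):
a = -4: -4+-4=-8, -4+3=-1, -4+7=3, -4+11=7, -4+12=8
a = 3: 3+3=6, 3+7=10, 3+11=14, 3+12=15
a = 7: 7+7=14, 7+11=18, 7+12=19
a = 11: 11+11=22, 11+12=23
a = 12: 12+12=24
Distinct sums: {-8, -1, 3, 6, 7, 8, 10, 14, 15, 18, 19, 22, 23, 24}
|A + A| = 14

|A + A| = 14


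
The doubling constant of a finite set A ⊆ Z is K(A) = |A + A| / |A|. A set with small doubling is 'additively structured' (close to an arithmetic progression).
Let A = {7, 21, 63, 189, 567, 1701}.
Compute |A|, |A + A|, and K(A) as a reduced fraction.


|A| = 6.
Compute A + A by enumerating all 36 pairs.
A + A = {14, 28, 42, 70, 84, 126, 196, 210, 252, 378, 574, 588, 630, 756, 1134, 1708, 1722, 1764, 1890, 2268, 3402}, so |A + A| = 21.
K = |A + A| / |A| = 21/6 = 7/2 ≈ 3.5000.
Reference: AP of size 6 gives K = 11/6 ≈ 1.8333; a fully generic set of size 6 gives K ≈ 3.5000.

|A| = 6, |A + A| = 21, K = 21/6 = 7/2.


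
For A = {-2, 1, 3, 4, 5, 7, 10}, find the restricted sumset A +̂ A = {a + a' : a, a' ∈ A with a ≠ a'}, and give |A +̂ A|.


Restricted sumset: A +̂ A = {a + a' : a ∈ A, a' ∈ A, a ≠ a'}.
Equivalently, take A + A and drop any sum 2a that is achievable ONLY as a + a for a ∈ A (i.e. sums representable only with equal summands).
Enumerate pairs (a, a') with a < a' (symmetric, so each unordered pair gives one sum; this covers all a ≠ a'):
  -2 + 1 = -1
  -2 + 3 = 1
  -2 + 4 = 2
  -2 + 5 = 3
  -2 + 7 = 5
  -2 + 10 = 8
  1 + 3 = 4
  1 + 4 = 5
  1 + 5 = 6
  1 + 7 = 8
  1 + 10 = 11
  3 + 4 = 7
  3 + 5 = 8
  3 + 7 = 10
  3 + 10 = 13
  4 + 5 = 9
  4 + 7 = 11
  4 + 10 = 14
  5 + 7 = 12
  5 + 10 = 15
  7 + 10 = 17
Collected distinct sums: {-1, 1, 2, 3, 4, 5, 6, 7, 8, 9, 10, 11, 12, 13, 14, 15, 17}
|A +̂ A| = 17
(Reference bound: |A +̂ A| ≥ 2|A| - 3 for |A| ≥ 2, with |A| = 7 giving ≥ 11.)

|A +̂ A| = 17


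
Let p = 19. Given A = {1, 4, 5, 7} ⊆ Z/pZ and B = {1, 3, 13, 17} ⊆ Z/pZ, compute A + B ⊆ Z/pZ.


Work in Z/19Z: reduce every sum a + b modulo 19.
Enumerate all 16 pairs:
a = 1: 1+1=2, 1+3=4, 1+13=14, 1+17=18
a = 4: 4+1=5, 4+3=7, 4+13=17, 4+17=2
a = 5: 5+1=6, 5+3=8, 5+13=18, 5+17=3
a = 7: 7+1=8, 7+3=10, 7+13=1, 7+17=5
Distinct residues collected: {1, 2, 3, 4, 5, 6, 7, 8, 10, 14, 17, 18}
|A + B| = 12 (out of 19 total residues).

A + B = {1, 2, 3, 4, 5, 6, 7, 8, 10, 14, 17, 18}


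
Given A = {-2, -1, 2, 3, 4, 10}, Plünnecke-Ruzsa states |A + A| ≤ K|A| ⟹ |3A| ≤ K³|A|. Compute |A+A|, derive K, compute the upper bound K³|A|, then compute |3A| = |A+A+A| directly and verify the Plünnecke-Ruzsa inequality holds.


|A| = 6.
Step 1: Compute A + A by enumerating all 36 pairs.
A + A = {-4, -3, -2, 0, 1, 2, 3, 4, 5, 6, 7, 8, 9, 12, 13, 14, 20}, so |A + A| = 17.
Step 2: Doubling constant K = |A + A|/|A| = 17/6 = 17/6 ≈ 2.8333.
Step 3: Plünnecke-Ruzsa gives |3A| ≤ K³·|A| = (2.8333)³ · 6 ≈ 136.4722.
Step 4: Compute 3A = A + A + A directly by enumerating all triples (a,b,c) ∈ A³; |3A| = 30.
Step 5: Check 30 ≤ 136.4722? Yes ✓.

K = 17/6, Plünnecke-Ruzsa bound K³|A| ≈ 136.4722, |3A| = 30, inequality holds.


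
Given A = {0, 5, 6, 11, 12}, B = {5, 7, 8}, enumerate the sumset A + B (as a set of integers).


A + B = {a + b : a ∈ A, b ∈ B}.
Enumerate all |A|·|B| = 5·3 = 15 pairs (a, b) and collect distinct sums.
a = 0: 0+5=5, 0+7=7, 0+8=8
a = 5: 5+5=10, 5+7=12, 5+8=13
a = 6: 6+5=11, 6+7=13, 6+8=14
a = 11: 11+5=16, 11+7=18, 11+8=19
a = 12: 12+5=17, 12+7=19, 12+8=20
Collecting distinct sums: A + B = {5, 7, 8, 10, 11, 12, 13, 14, 16, 17, 18, 19, 20}
|A + B| = 13

A + B = {5, 7, 8, 10, 11, 12, 13, 14, 16, 17, 18, 19, 20}


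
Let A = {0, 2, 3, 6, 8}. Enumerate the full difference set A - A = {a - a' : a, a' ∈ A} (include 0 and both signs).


A - A = {a - a' : a, a' ∈ A}.
Compute a - a' for each ordered pair (a, a'):
a = 0: 0-0=0, 0-2=-2, 0-3=-3, 0-6=-6, 0-8=-8
a = 2: 2-0=2, 2-2=0, 2-3=-1, 2-6=-4, 2-8=-6
a = 3: 3-0=3, 3-2=1, 3-3=0, 3-6=-3, 3-8=-5
a = 6: 6-0=6, 6-2=4, 6-3=3, 6-6=0, 6-8=-2
a = 8: 8-0=8, 8-2=6, 8-3=5, 8-6=2, 8-8=0
Collecting distinct values (and noting 0 appears from a-a):
A - A = {-8, -6, -5, -4, -3, -2, -1, 0, 1, 2, 3, 4, 5, 6, 8}
|A - A| = 15

A - A = {-8, -6, -5, -4, -3, -2, -1, 0, 1, 2, 3, 4, 5, 6, 8}


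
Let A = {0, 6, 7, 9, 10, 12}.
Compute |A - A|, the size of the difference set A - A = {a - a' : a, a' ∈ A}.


A - A = {a - a' : a, a' ∈ A}; |A| = 6.
Bounds: 2|A|-1 ≤ |A - A| ≤ |A|² - |A| + 1, i.e. 11 ≤ |A - A| ≤ 31.
Note: 0 ∈ A - A always (from a - a). The set is symmetric: if d ∈ A - A then -d ∈ A - A.
Enumerate nonzero differences d = a - a' with a > a' (then include -d):
Positive differences: {1, 2, 3, 4, 5, 6, 7, 9, 10, 12}
Full difference set: {0} ∪ (positive diffs) ∪ (negative diffs).
|A - A| = 1 + 2·10 = 21 (matches direct enumeration: 21).

|A - A| = 21


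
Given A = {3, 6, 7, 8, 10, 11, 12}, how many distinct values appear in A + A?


A + A = {a + a' : a, a' ∈ A}; |A| = 7.
General bounds: 2|A| - 1 ≤ |A + A| ≤ |A|(|A|+1)/2, i.e. 13 ≤ |A + A| ≤ 28.
Lower bound 2|A|-1 is attained iff A is an arithmetic progression.
Enumerate sums a + a' for a ≤ a' (symmetric, so this suffices):
a = 3: 3+3=6, 3+6=9, 3+7=10, 3+8=11, 3+10=13, 3+11=14, 3+12=15
a = 6: 6+6=12, 6+7=13, 6+8=14, 6+10=16, 6+11=17, 6+12=18
a = 7: 7+7=14, 7+8=15, 7+10=17, 7+11=18, 7+12=19
a = 8: 8+8=16, 8+10=18, 8+11=19, 8+12=20
a = 10: 10+10=20, 10+11=21, 10+12=22
a = 11: 11+11=22, 11+12=23
a = 12: 12+12=24
Distinct sums: {6, 9, 10, 11, 12, 13, 14, 15, 16, 17, 18, 19, 20, 21, 22, 23, 24}
|A + A| = 17

|A + A| = 17


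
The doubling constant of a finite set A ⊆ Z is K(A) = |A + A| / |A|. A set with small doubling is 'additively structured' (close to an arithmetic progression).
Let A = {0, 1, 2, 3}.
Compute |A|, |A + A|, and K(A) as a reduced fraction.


|A| = 4.
Compute A + A by enumerating all 16 pairs.
A + A = {0, 1, 2, 3, 4, 5, 6}, so |A + A| = 7.
K = |A + A| / |A| = 7/4 (already in lowest terms) ≈ 1.7500.
Reference: AP of size 4 gives K = 7/4 ≈ 1.7500; a fully generic set of size 4 gives K ≈ 2.5000.

|A| = 4, |A + A| = 7, K = 7/4.


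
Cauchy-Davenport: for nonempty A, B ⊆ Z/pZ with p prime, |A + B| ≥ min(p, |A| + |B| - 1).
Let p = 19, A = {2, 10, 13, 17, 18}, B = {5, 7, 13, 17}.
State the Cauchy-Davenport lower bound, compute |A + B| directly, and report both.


Cauchy-Davenport: |A + B| ≥ min(p, |A| + |B| - 1) for A, B nonempty in Z/pZ.
|A| = 5, |B| = 4, p = 19.
CD lower bound = min(19, 5 + 4 - 1) = min(19, 8) = 8.
Compute A + B mod 19 directly:
a = 2: 2+5=7, 2+7=9, 2+13=15, 2+17=0
a = 10: 10+5=15, 10+7=17, 10+13=4, 10+17=8
a = 13: 13+5=18, 13+7=1, 13+13=7, 13+17=11
a = 17: 17+5=3, 17+7=5, 17+13=11, 17+17=15
a = 18: 18+5=4, 18+7=6, 18+13=12, 18+17=16
A + B = {0, 1, 3, 4, 5, 6, 7, 8, 9, 11, 12, 15, 16, 17, 18}, so |A + B| = 15.
Verify: 15 ≥ 8? Yes ✓.

CD lower bound = 8, actual |A + B| = 15.


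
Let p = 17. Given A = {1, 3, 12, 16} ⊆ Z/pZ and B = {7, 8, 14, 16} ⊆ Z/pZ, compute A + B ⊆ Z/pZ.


Work in Z/17Z: reduce every sum a + b modulo 17.
Enumerate all 16 pairs:
a = 1: 1+7=8, 1+8=9, 1+14=15, 1+16=0
a = 3: 3+7=10, 3+8=11, 3+14=0, 3+16=2
a = 12: 12+7=2, 12+8=3, 12+14=9, 12+16=11
a = 16: 16+7=6, 16+8=7, 16+14=13, 16+16=15
Distinct residues collected: {0, 2, 3, 6, 7, 8, 9, 10, 11, 13, 15}
|A + B| = 11 (out of 17 total residues).

A + B = {0, 2, 3, 6, 7, 8, 9, 10, 11, 13, 15}


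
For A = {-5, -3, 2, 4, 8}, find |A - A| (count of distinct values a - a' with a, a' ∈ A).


A - A = {a - a' : a, a' ∈ A}; |A| = 5.
Bounds: 2|A|-1 ≤ |A - A| ≤ |A|² - |A| + 1, i.e. 9 ≤ |A - A| ≤ 21.
Note: 0 ∈ A - A always (from a - a). The set is symmetric: if d ∈ A - A then -d ∈ A - A.
Enumerate nonzero differences d = a - a' with a > a' (then include -d):
Positive differences: {2, 4, 5, 6, 7, 9, 11, 13}
Full difference set: {0} ∪ (positive diffs) ∪ (negative diffs).
|A - A| = 1 + 2·8 = 17 (matches direct enumeration: 17).

|A - A| = 17


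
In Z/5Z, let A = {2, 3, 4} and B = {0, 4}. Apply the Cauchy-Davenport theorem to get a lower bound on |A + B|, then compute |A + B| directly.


Cauchy-Davenport: |A + B| ≥ min(p, |A| + |B| - 1) for A, B nonempty in Z/pZ.
|A| = 3, |B| = 2, p = 5.
CD lower bound = min(5, 3 + 2 - 1) = min(5, 4) = 4.
Compute A + B mod 5 directly:
a = 2: 2+0=2, 2+4=1
a = 3: 3+0=3, 3+4=2
a = 4: 4+0=4, 4+4=3
A + B = {1, 2, 3, 4}, so |A + B| = 4.
Verify: 4 ≥ 4? Yes ✓.

CD lower bound = 4, actual |A + B| = 4.
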